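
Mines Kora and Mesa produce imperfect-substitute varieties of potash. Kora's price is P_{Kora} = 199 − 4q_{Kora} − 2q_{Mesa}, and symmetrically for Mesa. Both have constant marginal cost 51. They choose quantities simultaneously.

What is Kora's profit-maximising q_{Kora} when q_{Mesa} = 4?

17.5

Mine Kora's profit: π = q_{Kora}(199 − 4q_{Kora} − 2q_{Mesa}) − 51q_{Kora}.
∂π/∂q_{Kora} = 148 − 8q_{Kora} − 2q_{Mesa} = 0 ⇒ q_{Kora} = 18.5 − 0.25q_{Mesa}.
At q_{Mesa} = 4: q_{Kora} = 18.5 − 0.25·4 = 17.5.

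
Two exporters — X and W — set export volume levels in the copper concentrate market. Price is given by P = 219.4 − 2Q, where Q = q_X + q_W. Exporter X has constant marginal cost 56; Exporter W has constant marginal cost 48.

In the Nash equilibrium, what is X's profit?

1341.62

Exporter X's profit: π = q_X(219.4 − 2(q_X + q_W)) − 56q_X.
∂π/∂q_X = 163.4 − 4q_X − 2q_W = 0, so q_X = 40.85 − 0.5q_W.
By the same steps for W: q_W = 42.85 − 0.5q_X.
Solving the two reaction functions simultaneously: (1 − (−0.5)(−0.5))q_X = 40.85 − 0.5·42.85, so 0.75q_X = 19.425 and q_X = 25.9.
Then q_W = 42.85 − 0.5·25.9 = 29.9.
Price P = 219.4 − 2·55.8 = 107.8.
X's profit: (107.8 − 56)·25.9 = 1341.62.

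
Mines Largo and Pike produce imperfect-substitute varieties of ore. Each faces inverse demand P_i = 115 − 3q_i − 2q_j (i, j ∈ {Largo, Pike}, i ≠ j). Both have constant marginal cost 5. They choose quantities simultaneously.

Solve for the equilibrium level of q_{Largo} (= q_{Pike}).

Mine Largo's profit: π = q_{Largo}(115 − 3q_{Largo} − 2q_{Pike}) − 5q_{Largo}.
∂π/∂q_{Largo} = 110 − 6q_{Largo} − 2q_{Pike} = 0 ⇒ q_{Largo} = 55/3 − (1/3)q_{Pike}.
By symmetry q_{Pike} = q_{Largo}; substituting into the reaction function, (4/3)q_{Largo} = 55/3 and q_{Largo} = 13.75.

13.75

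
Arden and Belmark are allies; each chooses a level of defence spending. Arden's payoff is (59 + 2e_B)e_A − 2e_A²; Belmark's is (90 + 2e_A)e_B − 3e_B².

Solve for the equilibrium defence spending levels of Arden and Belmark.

Expanding Arden's payoff: 59e_A + 2e_Be_A − 2e_A².
∂π/∂e_A = 59 + 2e_B − 4e_A = 0, so e_A = 14.75 + 0.5e_B.
Likewise for Belmark: e_B = 15 + (1/3)e_A.
Plugging e_B into Arden's best response: e_A = 14.75 + 0.5(15 + (1/3)e_A) ⇒ (5/6)e_A = 22.25, so e_A = 26.7.
Then e_B = 15 + (1/3)·26.7 = 23.9.

26.7, 23.9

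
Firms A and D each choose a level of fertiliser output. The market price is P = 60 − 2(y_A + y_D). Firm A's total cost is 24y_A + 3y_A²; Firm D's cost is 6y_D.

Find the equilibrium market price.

32

Firm A's profit: π = y_A(60 − 2(y_A + y_D)) − 24y_A − 3y_A².
∂π/∂y_A = 36 − 10y_A − 2y_D = 0, so y_A = 3.6 − 0.2y_D.
For D: ∂π/∂y_D = 54 − 4y_D − 2y_A = 0 ⇒ y_D = 13.5 − 0.5y_A.
Plugging y_D into A's best response: y_A = 3.6 − 0.2(13.5 − 0.5y_A) ⇒ 0.9y_A = 0.9, so y_A = 1.
Then y_D = 13.5 − 0.5·1 = 13.
Equilibrium price: P = 60 − 2·14 = 32.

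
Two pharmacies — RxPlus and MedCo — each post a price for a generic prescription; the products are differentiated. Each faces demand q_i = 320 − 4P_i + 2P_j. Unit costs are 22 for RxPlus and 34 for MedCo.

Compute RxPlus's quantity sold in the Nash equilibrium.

RxPlus's profit: π = (P_{RxPlus} − 22)(320 − 4P_{RxPlus} + 2P_{MedCo}).
∂π/∂P_{RxPlus} = 408 − 8P_{RxPlus} + 2P_{MedCo} = 0 ⇒ P_{RxPlus} = 51 + 0.25P_{MedCo}.
Similarly P_{MedCo} = 57 + 0.25P_{RxPlus}.
Substituting the second reaction function into the first: P_{RxPlus} = 51 + 0.25(57 + 0.25P_{RxPlus}), which gives 0.9375P_{RxPlus} = 65.25 ⇒ P_{RxPlus} = 69.6.
Then P_{MedCo} = 57 + 0.25·69.6 = 74.4.
q_{RxPlus} = 320 − 4·69.6 + 2·74.4 = 190.4.

190.4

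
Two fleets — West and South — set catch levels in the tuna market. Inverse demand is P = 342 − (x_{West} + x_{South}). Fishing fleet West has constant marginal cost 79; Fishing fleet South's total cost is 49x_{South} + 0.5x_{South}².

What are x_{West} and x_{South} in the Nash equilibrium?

99.2, 64.6

Fishing fleet West's profit: π = x_{West}(342 − (x_{West} + x_{South})) − 79x_{West}.
∂π/∂x_{West} = 263 − 2x_{West} − x_{South} = 0, so x_{West} = 131.5 − 0.5x_{South}.
For South: ∂π/∂x_{South} = 293 − 3x_{South} − x_{West} = 0 ⇒ x_{South} = 293/3 − (1/3)x_{West}.
Plugging x_{South} into West's best response: x_{West} = 131.5 − 0.5(293/3 − (1/3)x_{West}) ⇒ (5/6)x_{West} = 248/3, so x_{West} = 99.2.
Then x_{South} = 293/3 − (1/3)·99.2 = 64.6.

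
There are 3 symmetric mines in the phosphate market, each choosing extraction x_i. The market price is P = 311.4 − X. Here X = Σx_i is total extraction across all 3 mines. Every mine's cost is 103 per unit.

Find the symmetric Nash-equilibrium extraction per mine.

A representative mine's profit is π_i = x_i(311.4 − X) − 103x_i, with X = x_i + Σ_{j≠i} x_j.
First-order condition: 208.4 − 2x_i − Σ_{j≠i} x_j = 0.
With identical mines, set every x_j = x: then 208.4 − 2x − 2x = 0, i.e. x = 208.4/4 = 52.1.

52.1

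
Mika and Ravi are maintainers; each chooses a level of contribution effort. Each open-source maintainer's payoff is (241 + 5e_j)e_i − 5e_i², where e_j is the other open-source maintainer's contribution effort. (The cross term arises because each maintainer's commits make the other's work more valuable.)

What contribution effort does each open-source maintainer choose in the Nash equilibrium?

48.2

Mika's payoff is (241 + 5e_R)e_M − 5e_M².
∂π/∂e_M = 241 + 5e_R − 10e_M = 0, so e_M = 24.1 + 0.5e_R.
Setting e_M = e_R in the reaction function: e_M = 24.1 + 0.5e_M, so e_M = 24.1 / 0.5 = 48.2.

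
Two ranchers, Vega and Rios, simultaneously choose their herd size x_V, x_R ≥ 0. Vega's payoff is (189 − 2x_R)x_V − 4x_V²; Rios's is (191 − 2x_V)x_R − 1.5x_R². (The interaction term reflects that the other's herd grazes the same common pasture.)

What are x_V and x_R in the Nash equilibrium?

Expanding Vega's payoff: 189x_V − 2x_Rx_V − 4x_V².
∂π/∂x_V = 189 − 2x_R − 8x_V = 0, so x_V = 23.625 − 0.25x_R.
Likewise for Rios: x_R = 191/3 − (2/3)x_V.
Substituting the second reaction function into the first: x_V = 23.625 − 0.25(191/3 − (2/3)x_V), which gives (5/6)x_V = 185/24 ⇒ x_V = 9.25.
Then x_R = 191/3 − (2/3)·9.25 = 57.5.

9.25, 57.5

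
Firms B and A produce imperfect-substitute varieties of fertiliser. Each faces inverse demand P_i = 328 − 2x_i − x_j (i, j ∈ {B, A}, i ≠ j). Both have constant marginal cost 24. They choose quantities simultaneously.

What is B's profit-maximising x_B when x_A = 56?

62

Firm B's profit: π = x_B(328 − 2x_B − x_A) − 24x_B.
∂π/∂x_B = 304 − 4x_B − x_A = 0 ⇒ x_B = 76 − 0.25x_A.
At x_A = 56: x_B = 76 − 0.25·56 = 62.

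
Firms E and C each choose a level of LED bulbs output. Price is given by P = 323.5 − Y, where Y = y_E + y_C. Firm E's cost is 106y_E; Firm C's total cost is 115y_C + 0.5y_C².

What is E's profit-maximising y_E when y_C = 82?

67.75

Firm E's profit: π = y_E(323.5 − (y_E + y_C)) − 106y_E.
∂π/∂y_E = 217.5 − 2y_E − y_C = 0, so y_E = 108.75 − 0.5y_C.
At y_C = 82: y_E = 108.75 − 0.5·82 = 67.75.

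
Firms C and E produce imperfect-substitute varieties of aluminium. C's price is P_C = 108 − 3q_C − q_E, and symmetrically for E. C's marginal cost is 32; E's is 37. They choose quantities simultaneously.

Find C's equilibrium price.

65

Firm C's profit: π = q_C(108 − 3q_C − q_E) − 32q_C.
∂π/∂q_C = 76 − 6q_C − q_E = 0 ⇒ q_C = 38/3 − (1/6)q_E.
Similarly q_E = 71/6 − (1/6)q_C.
Solving the two reaction functions simultaneously: (1 − (−1/6)(−1/6))q_C = 38/3 − (1/6)·(71/6), so (35/36)q_C = 385/36 and q_C = 11.
Then q_E = 71/6 − (1/6)·11 = 10.
P_C = 108 − 3·11 − 10 = 65.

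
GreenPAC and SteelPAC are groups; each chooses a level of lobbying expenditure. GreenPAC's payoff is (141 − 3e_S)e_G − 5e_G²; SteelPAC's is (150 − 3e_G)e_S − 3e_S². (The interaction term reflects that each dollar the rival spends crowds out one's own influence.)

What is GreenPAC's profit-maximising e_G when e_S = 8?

Expanding GreenPAC's payoff: 141e_G − 3e_Se_G − 5e_G².
∂π/∂e_G = 141 − 3e_S − 10e_G = 0, so e_G = 14.1 − 0.3e_S.
At e_S = 8: e_G = 14.1 − 0.3·8 = 11.7.

11.7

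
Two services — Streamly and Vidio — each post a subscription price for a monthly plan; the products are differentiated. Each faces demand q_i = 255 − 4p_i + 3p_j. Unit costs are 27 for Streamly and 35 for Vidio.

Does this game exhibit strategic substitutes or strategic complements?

Streamly's profit: π = (p_{Streamly} − 27)(255 − 4p_{Streamly} + 3p_{Vidio}).
∂π/∂p_{Streamly} = 363 − 8p_{Streamly} + 3p_{Vidio} = 0 ⇒ p_{Streamly} = 45.375 + 0.375p_{Vidio}.
The best-response slope dp_{Streamly}/dp_{Vidio} = 0.375 > 0: the reaction function is upward-sloping, so the choices are strategic complements.

strategic complements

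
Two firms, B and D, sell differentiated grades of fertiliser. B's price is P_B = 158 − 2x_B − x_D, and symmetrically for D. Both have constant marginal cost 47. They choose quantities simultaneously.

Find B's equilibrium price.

91.4

Firm B's profit: π = x_B(158 − 2x_B − x_D) − 47x_B.
∂π/∂x_B = 111 − 4x_B − x_D = 0 ⇒ x_B = 27.75 − 0.25x_D.
The game is symmetric, so in equilibrium x_D = x_B: the reaction function gives 1.25x_B = 27.75, hence x_B = 22.2.
P_B = 158 − 2·22.2 − 22.2 = 91.4.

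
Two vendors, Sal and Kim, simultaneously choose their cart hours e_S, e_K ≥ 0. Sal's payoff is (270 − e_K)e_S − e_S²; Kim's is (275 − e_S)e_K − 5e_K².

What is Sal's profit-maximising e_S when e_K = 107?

81.5

Expanding Sal's payoff: 270e_S − e_Ke_S − e_S².
∂π/∂e_S = 270 − e_K − 2e_S = 0, so e_S = 135 − 0.5e_K.
At e_K = 107: e_S = 135 − 0.5·107 = 81.5.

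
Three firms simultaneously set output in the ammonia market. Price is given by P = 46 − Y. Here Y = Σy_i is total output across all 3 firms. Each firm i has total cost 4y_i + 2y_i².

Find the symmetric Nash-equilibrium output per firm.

A representative firm's profit is π_i = y_i(46 − Y) − 4y_i − 2y_i², with Y = y_i + Σ_{j≠i} y_j.
First-order condition: 42 − 6y_i − Σ_{j≠i} y_j = 0.
With identical firms, set every y_j = y: then 42 − 6y − 2y = 0, i.e. y = 42/8 = 5.25.

5.25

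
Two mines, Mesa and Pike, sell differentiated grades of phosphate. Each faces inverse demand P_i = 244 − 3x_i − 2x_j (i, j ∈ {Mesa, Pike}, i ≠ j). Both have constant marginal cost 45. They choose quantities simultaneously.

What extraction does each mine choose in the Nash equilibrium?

Mine Mesa's profit: π = x_{Mesa}(244 − 3x_{Mesa} − 2x_{Pike}) − 45x_{Mesa}.
∂π/∂x_{Mesa} = 199 − 6x_{Mesa} − 2x_{Pike} = 0 ⇒ x_{Mesa} = 199/6 − (1/3)x_{Pike}.
Setting x_{Mesa} = x_{Pike} in the reaction function: x_{Mesa} = 199/6 − (1/3)x_{Mesa}, so x_{Mesa} = (199/6) / (4/3) = 24.875.

24.875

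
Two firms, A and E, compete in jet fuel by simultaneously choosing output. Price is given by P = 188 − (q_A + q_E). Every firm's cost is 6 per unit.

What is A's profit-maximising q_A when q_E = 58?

62

Firm A's profit: π = q_A(188 − (q_A + q_E)) − 6q_A.
∂π/∂q_A = 182 − 2q_A − q_E = 0, so q_A = 91 − 0.5q_E.
At q_E = 58: q_A = 91 − 0.5·58 = 62.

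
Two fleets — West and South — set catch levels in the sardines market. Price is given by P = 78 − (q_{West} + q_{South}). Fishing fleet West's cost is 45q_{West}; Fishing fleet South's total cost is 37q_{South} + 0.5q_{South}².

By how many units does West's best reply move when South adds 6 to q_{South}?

Fishing fleet West's profit: π = q_{West}(78 − (q_{West} + q_{South})) − 45q_{West}.
∂π/∂q_{West} = 33 − 2q_{West} − q_{South} = 0, so q_{West} = 16.5 − 0.5q_{South}.
The reaction-function slope is −0.5, so a 6-unit rise in q_{South} moves q_{West} by −0.5 × 6 = −3. West's best response falls — the actions are strategic substitutes.

-3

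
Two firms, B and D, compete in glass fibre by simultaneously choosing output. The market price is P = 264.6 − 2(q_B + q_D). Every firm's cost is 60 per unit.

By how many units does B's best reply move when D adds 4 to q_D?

Firm B's profit: π = q_B(264.6 − 2(q_B + q_D)) − 60q_B.
∂π/∂q_B = 204.6 − 4q_B − 2q_D = 0, so q_B = 51.15 − 0.5q_D.
The reaction-function slope is −0.5, so a 4-unit rise in q_D moves q_B by −0.5 × 4 = −2. B's best response falls — the actions are strategic substitutes.

-2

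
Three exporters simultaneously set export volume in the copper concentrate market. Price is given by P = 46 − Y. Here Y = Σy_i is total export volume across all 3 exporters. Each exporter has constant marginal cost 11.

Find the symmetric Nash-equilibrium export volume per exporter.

8.75

A representative exporter's profit is π_i = y_i(46 − Y) − 11y_i, with Y = y_i + Σ_{j≠i} y_j.
First-order condition: 35 − 2y_i − Σ_{j≠i} y_j = 0.
In a symmetric equilibrium every exporter chooses the same y, so Σ_{j≠i} y_j = 2y. The condition becomes 35 − 4y = 0, giving y = 35/4 = 8.75.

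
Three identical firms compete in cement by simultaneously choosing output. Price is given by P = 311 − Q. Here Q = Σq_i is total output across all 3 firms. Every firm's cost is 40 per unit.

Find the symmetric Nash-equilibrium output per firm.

A representative firm's profit is π_i = q_i(311 − Q) − 40q_i, with Q = q_i + Σ_{j≠i} q_j.
First-order condition: 271 − 2q_i − Σ_{j≠i} q_j = 0.
Imposing symmetry (q_j = q for all j) turns Σ_{j≠i} q_j into 2q, so 271 = 4q and q = 67.75.

67.75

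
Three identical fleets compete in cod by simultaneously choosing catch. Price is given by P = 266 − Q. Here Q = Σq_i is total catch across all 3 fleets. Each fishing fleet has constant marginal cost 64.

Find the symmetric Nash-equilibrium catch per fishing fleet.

50.5

A representative fishing fleet's profit is π_i = q_i(266 − Q) − 64q_i, with Q = q_i + Σ_{j≠i} q_j.
First-order condition: 202 − 2q_i − Σ_{j≠i} q_j = 0.
With identical fishing fleets, set every q_j = q: then 202 − 2q − 2q = 0, i.e. q = 202/4 = 50.5.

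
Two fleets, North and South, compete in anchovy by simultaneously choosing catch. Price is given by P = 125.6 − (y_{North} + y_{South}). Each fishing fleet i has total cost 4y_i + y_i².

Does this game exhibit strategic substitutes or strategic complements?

strategic substitutes

Fishing fleet North's profit: π = y_{North}(125.6 − (y_{North} + y_{South})) − 4y_{North} − y_{North}².
∂π/∂y_{North} = 121.6 − 4y_{North} − y_{South} = 0, so y_{North} = 30.4 − 0.25y_{South}.
The best-response slope dy_{North}/dy_{South} = −0.25 < 0: the reaction function is downward-sloping, so the choices are strategic substitutes.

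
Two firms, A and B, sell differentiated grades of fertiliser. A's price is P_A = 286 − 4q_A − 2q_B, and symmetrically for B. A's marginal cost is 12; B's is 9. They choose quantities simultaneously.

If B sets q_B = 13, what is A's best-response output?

Firm A's profit: π = q_A(286 − 4q_A − 2q_B) − 12q_A.
∂π/∂q_A = 274 − 8q_A − 2q_B = 0 ⇒ q_A = 34.25 − 0.25q_B.
At q_B = 13: q_A = 34.25 − 0.25·13 = 31.

31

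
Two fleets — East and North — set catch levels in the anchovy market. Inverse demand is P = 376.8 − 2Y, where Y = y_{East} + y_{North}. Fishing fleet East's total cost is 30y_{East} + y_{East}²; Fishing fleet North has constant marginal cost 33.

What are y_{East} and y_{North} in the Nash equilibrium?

Fishing fleet East's profit: π = y_{East}(376.8 − 2(y_{East} + y_{North})) − 30y_{East} − y_{East}².
∂π/∂y_{East} = 346.8 − 6y_{East} − 2y_{North} = 0, so y_{East} = 57.8 − (1/3)y_{North}.
For North: ∂π/∂y_{North} = 343.8 − 4y_{North} − 2y_{East} = 0 ⇒ y_{North} = 85.95 − 0.5y_{East}.
Substituting the second reaction function into the first: y_{East} = 57.8 − (1/3)(85.95 − 0.5y_{East}), which gives (5/6)y_{East} = 29.15 ⇒ y_{East} = 34.98.
Then y_{North} = 85.95 − 0.5·34.98 = 68.46.

34.98, 68.46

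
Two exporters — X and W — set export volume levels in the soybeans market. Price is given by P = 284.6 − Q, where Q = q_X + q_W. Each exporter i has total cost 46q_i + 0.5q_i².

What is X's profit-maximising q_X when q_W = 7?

77.2

Exporter X's profit: π = q_X(284.6 − (q_X + q_W)) − 46q_X − 0.5q_X².
∂π/∂q_X = 238.6 − 3q_X − q_W = 0, so q_X = 1193/15 − (1/3)q_W.
At q_W = 7: q_X = 1193/15 − (1/3)·7 = 77.2.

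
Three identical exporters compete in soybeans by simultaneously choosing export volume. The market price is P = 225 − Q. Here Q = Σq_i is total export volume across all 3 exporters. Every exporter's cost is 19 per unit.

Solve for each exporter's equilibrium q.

51.5

A representative exporter's profit is π_i = q_i(225 − Q) − 19q_i, with Q = q_i + Σ_{j≠i} q_j.
First-order condition: 206 − 2q_i − Σ_{j≠i} q_j = 0.
Imposing symmetry (q_j = q for all j) turns Σ_{j≠i} q_j into 2q, so 206 = 4q and q = 51.5.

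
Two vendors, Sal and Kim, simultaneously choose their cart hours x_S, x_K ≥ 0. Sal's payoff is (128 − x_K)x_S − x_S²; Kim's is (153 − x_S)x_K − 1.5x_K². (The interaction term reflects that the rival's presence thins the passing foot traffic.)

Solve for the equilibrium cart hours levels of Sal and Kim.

46.2, 35.6

Expanding Sal's payoff: 128x_S − x_Kx_S − x_S².
∂π/∂x_S = 128 − x_K − 2x_S = 0, so x_S = 64 − 0.5x_K.
Likewise for Kim: x_K = 51 − (1/3)x_S.
Solving the two reaction functions simultaneously: (1 − (−0.5)(−1/3))x_S = 64 − 0.5·51, so (5/6)x_S = 38.5 and x_S = 46.2.
Then x_K = 51 − (1/3)·46.2 = 35.6.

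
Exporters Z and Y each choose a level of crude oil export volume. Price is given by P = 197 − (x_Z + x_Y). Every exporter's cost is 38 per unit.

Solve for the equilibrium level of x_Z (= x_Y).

Exporter Z's profit: π = x_Z(197 − (x_Z + x_Y)) − 38x_Z.
∂π/∂x_Z = 159 − 2x_Z − x_Y = 0, so x_Z = 79.5 − 0.5x_Y.
The game is symmetric, so in equilibrium x_Y = x_Z: the reaction function gives 1.5x_Z = 79.5, hence x_Z = 53.

53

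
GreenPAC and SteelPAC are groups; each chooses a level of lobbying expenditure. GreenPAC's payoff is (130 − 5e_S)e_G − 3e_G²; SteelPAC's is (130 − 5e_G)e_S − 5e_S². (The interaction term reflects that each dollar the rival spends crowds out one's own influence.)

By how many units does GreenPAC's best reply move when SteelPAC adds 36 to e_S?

Expanding GreenPAC's payoff: 130e_G − 5e_Se_G − 3e_G².
∂π/∂e_G = 130 − 5e_S − 6e_G = 0, so e_G = 65/3 − (5/6)e_S.
The reaction-function slope is −5/6, so a 36-unit rise in e_S moves e_G by −5/6 × 36 = −30. GreenPAC's best response falls — the actions are strategic substitutes.

-30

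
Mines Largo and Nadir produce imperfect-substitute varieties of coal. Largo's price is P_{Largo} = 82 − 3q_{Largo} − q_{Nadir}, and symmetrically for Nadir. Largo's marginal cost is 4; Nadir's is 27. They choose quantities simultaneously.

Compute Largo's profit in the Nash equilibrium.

417.72

Mine Largo's profit: π = q_{Largo}(82 − 3q_{Largo} − q_{Nadir}) − 4q_{Largo}.
∂π/∂q_{Largo} = 78 − 6q_{Largo} − q_{Nadir} = 0 ⇒ q_{Largo} = 13 − (1/6)q_{Nadir}.
Similarly q_{Nadir} = 55/6 − (1/6)q_{Largo}.
Plugging q_{Nadir} into Largo's best response: q_{Largo} = 13 − (1/6)(55/6 − (1/6)q_{Largo}) ⇒ (35/36)q_{Largo} = 413/36, so q_{Largo} = 11.8.
Then q_{Nadir} = 55/6 − (1/6)·11.8 = 7.2.
P_{Largo} = 82 − 3·11.8 − 7.2 = 39.4.
Profit = (39.4 − 4)·11.8 = 417.72.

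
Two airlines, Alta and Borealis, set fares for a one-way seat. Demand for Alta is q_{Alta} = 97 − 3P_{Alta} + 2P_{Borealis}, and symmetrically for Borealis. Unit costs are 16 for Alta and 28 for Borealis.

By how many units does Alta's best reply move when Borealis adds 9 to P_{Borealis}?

Alta's profit: π = (P_{Alta} − 16)(97 − 3P_{Alta} + 2P_{Borealis}).
∂π/∂P_{Alta} = 145 − 6P_{Alta} + 2P_{Borealis} = 0 ⇒ P_{Alta} = 145/6 + (1/3)P_{Borealis}.
The reaction-function slope is 1/3, so a 9-unit rise in P_{Borealis} moves P_{Alta} by 1/3 × 9 = 3. Alta's best response rises — the actions are strategic complements.

3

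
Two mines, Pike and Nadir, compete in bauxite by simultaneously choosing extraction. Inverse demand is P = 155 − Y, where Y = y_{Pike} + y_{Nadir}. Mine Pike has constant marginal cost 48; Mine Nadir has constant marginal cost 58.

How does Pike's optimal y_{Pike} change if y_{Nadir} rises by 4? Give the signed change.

Mine Pike's profit: π = y_{Pike}(155 − (y_{Pike} + y_{Nadir})) − 48y_{Pike}.
∂π/∂y_{Pike} = 107 − 2y_{Pike} − y_{Nadir} = 0, so y_{Pike} = 53.5 − 0.5y_{Nadir}.
The reaction-function slope is −0.5, so a 4-unit rise in y_{Nadir} moves y_{Pike} by −0.5 × 4 = −2. Pike's best response falls — the actions are strategic substitutes.

-2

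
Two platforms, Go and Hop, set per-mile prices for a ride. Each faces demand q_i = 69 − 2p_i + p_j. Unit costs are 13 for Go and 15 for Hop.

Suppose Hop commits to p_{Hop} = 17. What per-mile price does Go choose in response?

28

Go's profit: π = (p_{Go} − 13)(69 − 2p_{Go} + p_{Hop}).
∂π/∂p_{Go} = 95 − 4p_{Go} + p_{Hop} = 0 ⇒ p_{Go} = 23.75 + 0.25p_{Hop}.
At p_{Hop} = 17: p_{Go} = 23.75 + 0.25·17 = 28.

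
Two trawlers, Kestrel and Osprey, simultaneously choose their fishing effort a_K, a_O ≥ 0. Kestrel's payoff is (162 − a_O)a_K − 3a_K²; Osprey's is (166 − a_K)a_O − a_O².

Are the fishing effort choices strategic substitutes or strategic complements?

strategic substitutes

Expanding Kestrel's payoff: 162a_K − a_Oa_K − 3a_K².
∂π/∂a_K = 162 − a_O − 6a_K = 0, so a_K = 27 − (1/6)a_O.
The best-response slope da_K/da_O = −1/6 < 0: the reaction function is downward-sloping, so the choices are strategic substitutes.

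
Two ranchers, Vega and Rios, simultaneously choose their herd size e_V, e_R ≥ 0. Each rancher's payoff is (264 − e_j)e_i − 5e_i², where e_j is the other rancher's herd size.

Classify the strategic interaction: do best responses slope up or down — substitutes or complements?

Vega's payoff is (264 − e_R)e_V − 5e_V².
∂π/∂e_V = 264 − e_R − 10e_V = 0, so e_V = 26.4 − 0.1e_R.
The best-response slope de_V/de_R = −0.1 < 0: the reaction function is downward-sloping, so the choices are strategic substitutes.

strategic substitutes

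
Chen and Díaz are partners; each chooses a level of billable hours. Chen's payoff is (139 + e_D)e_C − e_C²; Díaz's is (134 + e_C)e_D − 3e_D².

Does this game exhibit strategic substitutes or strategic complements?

Expanding Chen's payoff: 139e_C + e_De_C − e_C².
∂π/∂e_C = 139 + e_D − 2e_C = 0, so e_C = 69.5 + 0.5e_D.
The best-response slope de_C/de_D = 0.5 > 0: the reaction function is upward-sloping, so the choices are strategic complements.

strategic complements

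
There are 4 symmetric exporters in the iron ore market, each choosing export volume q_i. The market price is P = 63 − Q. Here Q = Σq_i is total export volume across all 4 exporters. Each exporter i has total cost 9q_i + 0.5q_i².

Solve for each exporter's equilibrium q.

9

A representative exporter's profit is π_i = q_i(63 − Q) − 9q_i − 0.5q_i², with Q = q_i + Σ_{j≠i} q_j.
First-order condition: 54 − 3q_i − Σ_{j≠i} q_j = 0.
With identical exporters, set every q_j = q: then 54 − 3q − 3q = 0, i.e. q = 54/6 = 9.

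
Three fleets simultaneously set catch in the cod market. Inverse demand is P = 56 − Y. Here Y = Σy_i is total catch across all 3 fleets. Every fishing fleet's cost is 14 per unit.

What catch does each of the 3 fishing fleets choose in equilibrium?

A representative fishing fleet's profit is π_i = y_i(56 − Y) − 14y_i, with Y = y_i + Σ_{j≠i} y_j.
First-order condition: 42 − 2y_i − Σ_{j≠i} y_j = 0.
With identical fishing fleets, set every y_j = y: then 42 − 2y − 2y = 0, i.e. y = 42/4 = 10.5.

10.5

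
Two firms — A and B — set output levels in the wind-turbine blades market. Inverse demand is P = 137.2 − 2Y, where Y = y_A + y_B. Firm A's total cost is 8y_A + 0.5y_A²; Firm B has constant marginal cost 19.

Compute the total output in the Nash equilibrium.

Firm A's profit: π = y_A(137.2 − 2(y_A + y_B)) − 8y_A − 0.5y_A².
∂π/∂y_A = 129.2 − 5y_A − 2y_B = 0, so y_A = 25.84 − 0.4y_B.
For B: ∂π/∂y_B = 118.2 − 4y_B − 2y_A = 0 ⇒ y_B = 29.55 − 0.5y_A.
Plugging y_B into A's best response: y_A = 25.84 − 0.4(29.55 − 0.5y_A) ⇒ 0.8y_A = 14.02, so y_A = 17.525.
Then y_B = 29.55 − 0.5·17.525 = 20.7875.
Total output: 17.525 + 20.7875 = 38.3125.

38.3125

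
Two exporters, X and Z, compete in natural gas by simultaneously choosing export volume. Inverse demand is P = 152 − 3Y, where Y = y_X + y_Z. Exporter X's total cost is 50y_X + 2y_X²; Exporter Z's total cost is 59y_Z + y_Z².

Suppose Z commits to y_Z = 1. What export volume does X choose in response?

9.9

Exporter X's profit: π = y_X(152 − 3(y_X + y_Z)) − 50y_X − 2y_X².
∂π/∂y_X = 102 − 10y_X − 3y_Z = 0, so y_X = 10.2 − 0.3y_Z.
At y_Z = 1: y_X = 10.2 − 0.3·1 = 9.9.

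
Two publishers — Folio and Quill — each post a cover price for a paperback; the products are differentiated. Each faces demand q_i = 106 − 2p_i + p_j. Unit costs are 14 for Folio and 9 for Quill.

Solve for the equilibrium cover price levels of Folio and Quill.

Folio's profit: π = (p_{Folio} − 14)(106 − 2p_{Folio} + p_{Quill}).
∂π/∂p_{Folio} = 134 − 4p_{Folio} + p_{Quill} = 0 ⇒ p_{Folio} = 33.5 + 0.25p_{Quill}.
Similarly p_{Quill} = 31 + 0.25p_{Folio}.
Plugging p_{Quill} into Folio's best response: p_{Folio} = 33.5 + 0.25(31 + 0.25p_{Folio}) ⇒ 0.9375p_{Folio} = 41.25, so p_{Folio} = 44.
Then p_{Quill} = 31 + 0.25·44 = 42.

44, 42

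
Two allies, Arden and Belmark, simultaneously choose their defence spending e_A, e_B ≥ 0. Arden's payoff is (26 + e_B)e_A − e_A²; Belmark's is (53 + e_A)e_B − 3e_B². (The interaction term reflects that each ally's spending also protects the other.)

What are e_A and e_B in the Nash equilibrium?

19, 12

Expanding Arden's payoff: 26e_A + e_Be_A − e_A².
∂π/∂e_A = 26 + e_B − 2e_A = 0, so e_A = 13 + 0.5e_B.
Likewise for Belmark: e_B = 53/6 + (1/6)e_A.
Substituting the second reaction function into the first: e_A = 13 + 0.5(53/6 + (1/6)e_A), which gives (11/12)e_A = 209/12 ⇒ e_A = 19.
Then e_B = 53/6 + (1/6)·19 = 12.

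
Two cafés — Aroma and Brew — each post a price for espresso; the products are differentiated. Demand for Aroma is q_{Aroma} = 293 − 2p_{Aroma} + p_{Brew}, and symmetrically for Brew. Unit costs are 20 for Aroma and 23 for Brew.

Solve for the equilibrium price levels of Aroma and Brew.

Aroma's profit: π = (p_{Aroma} − 20)(293 − 2p_{Aroma} + p_{Brew}).
∂π/∂p_{Aroma} = 333 − 4p_{Aroma} + p_{Brew} = 0 ⇒ p_{Aroma} = 83.25 + 0.25p_{Brew}.
Similarly p_{Brew} = 84.75 + 0.25p_{Aroma}.
Substituting the second reaction function into the first: p_{Aroma} = 83.25 + 0.25(84.75 + 0.25p_{Aroma}), which gives 0.9375p_{Aroma} = 104.4375 ⇒ p_{Aroma} = 111.4.
Then p_{Brew} = 84.75 + 0.25·111.4 = 112.6.

111.4, 112.6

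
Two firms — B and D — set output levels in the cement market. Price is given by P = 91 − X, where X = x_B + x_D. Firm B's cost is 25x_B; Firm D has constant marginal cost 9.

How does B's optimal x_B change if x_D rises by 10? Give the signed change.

Firm B's profit: π = x_B(91 − (x_B + x_D)) − 25x_B.
∂π/∂x_B = 66 − 2x_B − x_D = 0, so x_B = 33 − 0.5x_D.
The reaction-function slope is −0.5, so a 10-unit rise in x_D moves x_B by −0.5 × 10 = −5. B's best response falls — the actions are strategic substitutes.

-5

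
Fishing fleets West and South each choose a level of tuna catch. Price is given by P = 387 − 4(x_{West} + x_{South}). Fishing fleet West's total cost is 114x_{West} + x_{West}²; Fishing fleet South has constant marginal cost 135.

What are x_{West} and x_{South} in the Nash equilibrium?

18.375, 22.3125

Fishing fleet West's profit: π = x_{West}(387 − 4(x_{West} + x_{South})) − 114x_{West} − x_{West}².
∂π/∂x_{West} = 273 − 10x_{West} − 4x_{South} = 0, so x_{West} = 27.3 − 0.4x_{South}.
For South: ∂π/∂x_{South} = 252 − 8x_{South} − 4x_{West} = 0 ⇒ x_{South} = 31.5 − 0.5x_{West}.
Substituting the second reaction function into the first: x_{West} = 27.3 − 0.4(31.5 − 0.5x_{West}), which gives 0.8x_{West} = 14.7 ⇒ x_{West} = 18.375.
Then x_{South} = 31.5 − 0.5·18.375 = 22.3125.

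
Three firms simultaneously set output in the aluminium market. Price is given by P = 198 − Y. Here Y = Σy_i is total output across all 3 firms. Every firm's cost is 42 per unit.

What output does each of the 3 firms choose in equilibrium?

A representative firm's profit is π_i = y_i(198 − Y) − 42y_i, with Y = y_i + Σ_{j≠i} y_j.
First-order condition: 156 − 2y_i − Σ_{j≠i} y_j = 0.
With identical firms, set every y_j = y: then 156 − 2y − 2y = 0, i.e. y = 156/4 = 39.

39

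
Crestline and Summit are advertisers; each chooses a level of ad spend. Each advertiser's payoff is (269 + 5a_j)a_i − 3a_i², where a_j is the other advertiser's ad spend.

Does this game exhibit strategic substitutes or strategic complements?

Crestline's payoff is (269 + 5a_S)a_C − 3a_C².
∂π/∂a_C = 269 + 5a_S − 6a_C = 0, so a_C = 269/6 + (5/6)a_S.
The best-response slope da_C/da_S = 5/6 > 0: the reaction function is upward-sloping, so the choices are strategic complements.

strategic complements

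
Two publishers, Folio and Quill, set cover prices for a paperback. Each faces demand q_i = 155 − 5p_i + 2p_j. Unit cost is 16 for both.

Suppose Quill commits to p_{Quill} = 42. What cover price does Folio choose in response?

31.9

Folio's profit: π = (p_{Folio} − 16)(155 − 5p_{Folio} + 2p_{Quill}).
∂π/∂p_{Folio} = 235 − 10p_{Folio} + 2p_{Quill} = 0 ⇒ p_{Folio} = 23.5 + 0.2p_{Quill}.
At p_{Quill} = 42: p_{Folio} = 23.5 + 0.2·42 = 31.9.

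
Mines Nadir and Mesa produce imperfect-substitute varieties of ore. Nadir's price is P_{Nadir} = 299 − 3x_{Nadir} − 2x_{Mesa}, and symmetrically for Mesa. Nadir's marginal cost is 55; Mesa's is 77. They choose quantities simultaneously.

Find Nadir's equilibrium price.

150.625

Mine Nadir's profit: π = x_{Nadir}(299 − 3x_{Nadir} − 2x_{Mesa}) − 55x_{Nadir}.
∂π/∂x_{Nadir} = 244 − 6x_{Nadir} − 2x_{Mesa} = 0 ⇒ x_{Nadir} = 122/3 − (1/3)x_{Mesa}.
Similarly x_{Mesa} = 37 − (1/3)x_{Nadir}.
Solving the two reaction functions simultaneously: (1 − (−1/3)(−1/3))x_{Nadir} = 122/3 − (1/3)·37, so (8/9)x_{Nadir} = 85/3 and x_{Nadir} = 31.875.
Then x_{Mesa} = 37 − (1/3)·31.875 = 26.375.
P_{Nadir} = 299 − 3·31.875 − 2·26.375 = 150.625.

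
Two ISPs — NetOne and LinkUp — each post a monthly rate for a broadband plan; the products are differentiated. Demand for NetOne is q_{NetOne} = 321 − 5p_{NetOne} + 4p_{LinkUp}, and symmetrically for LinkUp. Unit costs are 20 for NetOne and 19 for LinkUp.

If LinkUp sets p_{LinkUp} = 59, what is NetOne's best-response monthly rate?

NetOne's profit: π = (p_{NetOne} − 20)(321 − 5p_{NetOne} + 4p_{LinkUp}).
∂π/∂p_{NetOne} = 421 − 10p_{NetOne} + 4p_{LinkUp} = 0 ⇒ p_{NetOne} = 42.1 + 0.4p_{LinkUp}.
At p_{LinkUp} = 59: p_{NetOne} = 42.1 + 0.4·59 = 65.7.

65.7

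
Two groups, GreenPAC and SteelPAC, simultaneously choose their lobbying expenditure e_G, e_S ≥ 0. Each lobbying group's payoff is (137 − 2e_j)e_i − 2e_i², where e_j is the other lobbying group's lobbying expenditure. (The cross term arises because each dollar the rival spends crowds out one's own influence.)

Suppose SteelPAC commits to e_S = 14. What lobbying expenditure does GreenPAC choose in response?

GreenPAC's payoff is (137 − 2e_S)e_G − 2e_G².
∂π/∂e_G = 137 − 2e_S − 4e_G = 0, so e_G = 34.25 − 0.5e_S.
At e_S = 14: e_G = 34.25 − 0.5·14 = 27.25.

27.25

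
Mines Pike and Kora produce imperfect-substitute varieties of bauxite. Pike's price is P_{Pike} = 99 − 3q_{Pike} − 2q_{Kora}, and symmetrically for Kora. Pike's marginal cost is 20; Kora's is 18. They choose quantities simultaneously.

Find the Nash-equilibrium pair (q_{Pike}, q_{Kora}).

9.75, 10.25

Mine Pike's profit: π = q_{Pike}(99 − 3q_{Pike} − 2q_{Kora}) − 20q_{Pike}.
∂π/∂q_{Pike} = 79 − 6q_{Pike} − 2q_{Kora} = 0 ⇒ q_{Pike} = 79/6 − (1/3)q_{Kora}.
Similarly q_{Kora} = 13.5 − (1/3)q_{Pike}.
Substituting the second reaction function into the first: q_{Pike} = 79/6 − (1/3)(13.5 − (1/3)q_{Pike}), which gives (8/9)q_{Pike} = 26/3 ⇒ q_{Pike} = 9.75.
Then q_{Kora} = 13.5 − (1/3)·9.75 = 10.25.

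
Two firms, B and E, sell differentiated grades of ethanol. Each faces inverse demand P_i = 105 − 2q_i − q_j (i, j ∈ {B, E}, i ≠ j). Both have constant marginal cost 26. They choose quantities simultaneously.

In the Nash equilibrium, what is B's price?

Firm B's profit: π = q_B(105 − 2q_B − q_E) − 26q_B.
∂π/∂q_B = 79 − 4q_B − q_E = 0 ⇒ q_B = 19.75 − 0.25q_E.
By symmetry q_E = q_B; substituting into the reaction function, 1.25q_B = 19.75 and q_B = 15.8.
P_B = 105 − 2·15.8 − 15.8 = 57.6.

57.6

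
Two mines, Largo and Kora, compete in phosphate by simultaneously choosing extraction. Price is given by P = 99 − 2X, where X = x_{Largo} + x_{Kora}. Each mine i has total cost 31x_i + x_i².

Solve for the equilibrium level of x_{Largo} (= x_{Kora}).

8.5

Mine Largo's profit: π = x_{Largo}(99 − 2(x_{Largo} + x_{Kora})) − 31x_{Largo} − x_{Largo}².
∂π/∂x_{Largo} = 68 − 6x_{Largo} − 2x_{Kora} = 0, so x_{Largo} = 34/3 − (1/3)x_{Kora}.
The game is symmetric, so in equilibrium x_{Kora} = x_{Largo}: the reaction function gives (4/3)x_{Largo} = 34/3, hence x_{Largo} = 8.5.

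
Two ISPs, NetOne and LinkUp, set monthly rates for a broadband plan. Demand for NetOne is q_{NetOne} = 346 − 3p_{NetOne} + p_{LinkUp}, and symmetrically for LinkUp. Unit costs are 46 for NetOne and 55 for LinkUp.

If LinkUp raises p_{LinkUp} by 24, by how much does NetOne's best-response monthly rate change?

4

NetOne's profit: π = (p_{NetOne} − 46)(346 − 3p_{NetOne} + p_{LinkUp}).
∂π/∂p_{NetOne} = 484 − 6p_{NetOne} + p_{LinkUp} = 0 ⇒ p_{NetOne} = 242/3 + (1/6)p_{LinkUp}.
The reaction-function slope is 1/6, so a 24-unit rise in p_{LinkUp} moves p_{NetOne} by 1/6 × 24 = 4. NetOne's best response rises — the actions are strategic complements.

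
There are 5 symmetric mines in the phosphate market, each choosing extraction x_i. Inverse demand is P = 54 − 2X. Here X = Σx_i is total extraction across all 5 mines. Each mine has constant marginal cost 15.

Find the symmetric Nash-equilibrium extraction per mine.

A representative mine's profit is π_i = x_i(54 − 2X) − 15x_i, with X = x_i + Σ_{j≠i} x_j.
First-order condition: 39 − 4x_i − 2Σ_{j≠i} x_j = 0.
With identical mines, set every x_j = x: then 39 − 4x − 8x = 0, i.e. x = 39/12 = 3.25.

3.25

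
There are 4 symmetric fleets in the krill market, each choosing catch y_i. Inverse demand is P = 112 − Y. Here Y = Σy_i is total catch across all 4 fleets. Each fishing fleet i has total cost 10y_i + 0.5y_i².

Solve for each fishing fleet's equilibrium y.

17

A representative fishing fleet's profit is π_i = y_i(112 − Y) − 10y_i − 0.5y_i², with Y = y_i + Σ_{j≠i} y_j.
First-order condition: 102 − 3y_i − Σ_{j≠i} y_j = 0.
With identical fishing fleets, set every y_j = y: then 102 − 3y − 3y = 0, i.e. y = 102/6 = 17.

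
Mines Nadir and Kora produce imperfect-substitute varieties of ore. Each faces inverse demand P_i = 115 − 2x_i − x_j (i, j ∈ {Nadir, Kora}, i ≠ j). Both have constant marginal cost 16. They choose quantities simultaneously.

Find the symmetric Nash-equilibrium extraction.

19.8

Mine Nadir's profit: π = x_{Nadir}(115 − 2x_{Nadir} − x_{Kora}) − 16x_{Nadir}.
∂π/∂x_{Nadir} = 99 − 4x_{Nadir} − x_{Kora} = 0 ⇒ x_{Nadir} = 24.75 − 0.25x_{Kora}.
Setting x_{Nadir} = x_{Kora} in the reaction function: x_{Nadir} = 24.75 − 0.25x_{Nadir}, so x_{Nadir} = 24.75 / 1.25 = 19.8.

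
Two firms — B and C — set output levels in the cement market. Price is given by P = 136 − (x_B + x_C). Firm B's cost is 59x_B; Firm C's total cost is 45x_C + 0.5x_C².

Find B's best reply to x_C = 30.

23.5

Firm B's profit: π = x_B(136 − (x_B + x_C)) − 59x_B.
∂π/∂x_B = 77 − 2x_B − x_C = 0, so x_B = 38.5 − 0.5x_C.
At x_C = 30: x_B = 38.5 − 0.5·30 = 23.5.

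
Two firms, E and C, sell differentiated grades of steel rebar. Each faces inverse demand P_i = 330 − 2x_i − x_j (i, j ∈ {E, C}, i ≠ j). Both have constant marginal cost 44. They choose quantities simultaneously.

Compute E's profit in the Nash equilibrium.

6543.68

Firm E's profit: π = x_E(330 − 2x_E − x_C) − 44x_E.
∂π/∂x_E = 286 − 4x_E − x_C = 0 ⇒ x_E = 71.5 − 0.25x_C.
The game is symmetric, so in equilibrium x_C = x_E: the reaction function gives 1.25x_E = 71.5, hence x_E = 57.2.
P_E = 330 − 2·57.2 − 57.2 = 158.4.
Profit = (158.4 − 44)·57.2 = 6543.68.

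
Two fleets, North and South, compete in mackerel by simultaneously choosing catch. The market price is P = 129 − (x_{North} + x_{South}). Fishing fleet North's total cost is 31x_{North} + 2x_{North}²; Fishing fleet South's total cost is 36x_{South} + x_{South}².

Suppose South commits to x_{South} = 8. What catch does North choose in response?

Fishing fleet North's profit: π = x_{North}(129 − (x_{North} + x_{South})) − 31x_{North} − 2x_{North}².
∂π/∂x_{North} = 98 − 6x_{North} − x_{South} = 0, so x_{North} = 49/3 − (1/6)x_{South}.
At x_{South} = 8: x_{North} = 49/3 − (1/6)·8 = 15.

15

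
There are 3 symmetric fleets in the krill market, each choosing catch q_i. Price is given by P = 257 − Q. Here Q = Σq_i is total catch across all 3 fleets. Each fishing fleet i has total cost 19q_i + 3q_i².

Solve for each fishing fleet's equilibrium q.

23.8

A representative fishing fleet's profit is π_i = q_i(257 − Q) − 19q_i − 3q_i², with Q = q_i + Σ_{j≠i} q_j.
First-order condition: 238 − 8q_i − Σ_{j≠i} q_j = 0.
With identical fishing fleets, set every q_j = q: then 238 − 8q − 2q = 0, i.e. q = 238/10 = 23.8.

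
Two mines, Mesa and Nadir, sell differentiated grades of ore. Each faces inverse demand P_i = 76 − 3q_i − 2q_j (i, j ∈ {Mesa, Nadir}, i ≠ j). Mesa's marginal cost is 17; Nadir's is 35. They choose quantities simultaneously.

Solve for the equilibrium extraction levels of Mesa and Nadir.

Mine Mesa's profit: π = q_{Mesa}(76 − 3q_{Mesa} − 2q_{Nadir}) − 17q_{Mesa}.
∂π/∂q_{Mesa} = 59 − 6q_{Mesa} − 2q_{Nadir} = 0 ⇒ q_{Mesa} = 59/6 − (1/3)q_{Nadir}.
Similarly q_{Nadir} = 41/6 − (1/3)q_{Mesa}.
Substituting the second reaction function into the first: q_{Mesa} = 59/6 − (1/3)(41/6 − (1/3)q_{Mesa}), which gives (8/9)q_{Mesa} = 68/9 ⇒ q_{Mesa} = 8.5.
Then q_{Nadir} = 41/6 − (1/3)·8.5 = 4.

8.5, 4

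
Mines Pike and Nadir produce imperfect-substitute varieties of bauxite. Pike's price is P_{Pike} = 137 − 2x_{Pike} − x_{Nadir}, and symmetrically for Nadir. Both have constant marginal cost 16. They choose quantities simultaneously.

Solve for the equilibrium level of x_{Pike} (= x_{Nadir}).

24.2

Mine Pike's profit: π = x_{Pike}(137 − 2x_{Pike} − x_{Nadir}) − 16x_{Pike}.
∂π/∂x_{Pike} = 121 − 4x_{Pike} − x_{Nadir} = 0 ⇒ x_{Pike} = 30.25 − 0.25x_{Nadir}.
The game is symmetric, so in equilibrium x_{Nadir} = x_{Pike}: the reaction function gives 1.25x_{Pike} = 30.25, hence x_{Pike} = 24.2.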